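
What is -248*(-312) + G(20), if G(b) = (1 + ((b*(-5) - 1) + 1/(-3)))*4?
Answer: 230924/3 ≈ 76975.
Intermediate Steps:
G(b) = -4/3 - 20*b (G(b) = (1 + ((-5*b - 1) - ⅓))*4 = (1 + ((-1 - 5*b) - ⅓))*4 = (1 + (-4/3 - 5*b))*4 = (-⅓ - 5*b)*4 = -4/3 - 20*b)
-248*(-312) + G(20) = -248*(-312) + (-4/3 - 20*20) = 77376 + (-4/3 - 400) = 77376 - 1204/3 = 230924/3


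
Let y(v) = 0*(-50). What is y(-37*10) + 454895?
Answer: 454895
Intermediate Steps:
y(v) = 0
y(-37*10) + 454895 = 0 + 454895 = 454895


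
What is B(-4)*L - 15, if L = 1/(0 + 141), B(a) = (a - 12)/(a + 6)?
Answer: -2123/141 ≈ -15.057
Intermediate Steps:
B(a) = (-12 + a)/(6 + a)
L = 1/141 ≈ 0.0070922
B(-4)*L - 15 = ((-12 - 4)/(6 - 4))*(1/141) - 15 = (-16/2)*(1/141) - 15 = ((½)*(-16))*(1/141) - 15 = -8*1/141 - 15 = -8/141 - 15 = -2123/141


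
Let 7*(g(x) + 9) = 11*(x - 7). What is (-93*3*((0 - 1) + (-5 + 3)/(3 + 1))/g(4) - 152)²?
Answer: 136445761/4096 ≈ 33312.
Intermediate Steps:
g(x) = -20 + 11*x/7 (g(x) = -9 + (11*(x - 7))/7 = -9 + (11*(-7 + x))/7 = -9 + (-77 + 11*x)/7 = -9 + (-11 + 11*x/7) = -20 + 11*x/7)
(-93*3*((0 - 1) + (-5 + 3)/(3 + 1))/g(4) - 152)² = (-93*3*((0 - 1) + (-5 + 3)/(3 + 1))/(-20 + (11/7)*4) - 152)² = (-93*3*(-1 - 2/4)/(-20 + 44/7) - 152)² = (-93/((-96*1/(3*(-1 - 2*¼))/7)) - 152)² = (-93/((-96*1/(3*(-1 - ½))/7)) - 152)² = (-93/((-96/(7*(3*(-3/2))))) - 152)² = (-93/((-96/(7*(-9/2)))) - 152)² = (-93/((-96/7*(-2/9))) - 152)² = (-93/64/21 - 152)² = (-93*21/64 - 152)² = (-1953/64 - 152)² = (-11681/64)² = 136445761/4096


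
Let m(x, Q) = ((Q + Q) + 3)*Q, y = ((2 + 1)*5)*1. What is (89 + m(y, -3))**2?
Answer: 9604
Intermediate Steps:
y = 15 (y = (3*5)*1 = 15*1 = 15)
m(x, Q) = Q*(3 + 2*Q) (m(x, Q) = (2*Q + 3)*Q = (3 + 2*Q)*Q = Q*(3 + 2*Q))
(89 + m(y, -3))**2 = (89 - 3*(3 + 2*(-3)))**2 = (89 - 3*(3 - 6))**2 = (89 - 3*(-3))**2 = (89 + 9)**2 = 98**2 = 9604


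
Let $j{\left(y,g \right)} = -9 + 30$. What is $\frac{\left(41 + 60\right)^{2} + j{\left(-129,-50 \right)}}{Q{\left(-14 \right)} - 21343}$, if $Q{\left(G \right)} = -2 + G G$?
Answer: $- \frac{10222}{21149} \approx -0.48333$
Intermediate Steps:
$j{\left(y,g \right)} = 21$
$Q{\left(G \right)} = -2 + G^{2}$
$\frac{\left(41 + 60\right)^{2} + j{\left(-129,-50 \right)}}{Q{\left(-14 \right)} - 21343} = \frac{\left(41 + 60\right)^{2} + 21}{\left(-2 + \left(-14\right)^{2}\right) - 21343} = \frac{101^{2} + 21}{\left(-2 + 196\right) - 21343} = \frac{10201 + 21}{194 - 21343} = \frac{10222}{-21149} = 10222 \left(- \frac{1}{21149}\right) = - \frac{10222}{21149}$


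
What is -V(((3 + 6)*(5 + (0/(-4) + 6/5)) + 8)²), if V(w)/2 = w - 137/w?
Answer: -20710430992/2544025 ≈ -8140.8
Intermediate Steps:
V(w) = -274/w + 2*w (V(w) = 2*(w - 137/w) = -274/w + 2*w)
-V(((3 + 6)*(5 + (0/(-4) + 6/5)) + 8)²) = -(-274/((3 + 6)*(5 + (0/(-4) + 6/5)) + 8)² + 2*((3 + 6)*(5 + (0/(-4) + 6/5)) + 8)²) = -(-274/(9*(5 + (0*(-¼) + 6*(⅕))) + 8)² + 2*(9*(5 + (0*(-¼) + 6*(⅕))) + 8)²) = -(-274/(9*(5 + (0 + 6/5)) + 8)² + 2*(9*(5 + (0 + 6/5)) + 8)²) = -(-274/(9*(5 + 6/5) + 8)² + 2*(9*(5 + 6/5) + 8)²) = -(-274/(9*(31/5) + 8)² + 2*(9*(31/5) + 8)²) = -(-274/(279/5 + 8)² + 2*(279/5 + 8)²) = -(-274/((319/5)²) + 2*(319/5)²) = -(-274/101761/25 + 2*(101761/25)) = -(-274*25/101761 + 203522/25) = -(-6850/101761 + 203522/25) = -1*20710430992/2544025 = -20710430992/2544025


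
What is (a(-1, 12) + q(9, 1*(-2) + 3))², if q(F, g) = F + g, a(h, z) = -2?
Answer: 64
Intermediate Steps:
(a(-1, 12) + q(9, 1*(-2) + 3))² = (-2 + (9 + (1*(-2) + 3)))² = (-2 + (9 + (-2 + 3)))² = (-2 + (9 + 1))² = (-2 + 10)² = 8² = 64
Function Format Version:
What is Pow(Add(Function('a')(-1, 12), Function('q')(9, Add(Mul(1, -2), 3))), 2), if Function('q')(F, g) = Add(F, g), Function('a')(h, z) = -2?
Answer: 64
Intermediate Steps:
Pow(Add(Function('a')(-1, 12), Function('q')(9, Add(Mul(1, -2), 3))), 2) = Pow(Add(-2, Add(9, Add(Mul(1, -2), 3))), 2) = Pow(Add(-2, Add(9, Add(-2, 3))), 2) = Pow(Add(-2, Add(9, 1)), 2) = Pow(Add(-2, 10), 2) = Pow(8, 2) = 64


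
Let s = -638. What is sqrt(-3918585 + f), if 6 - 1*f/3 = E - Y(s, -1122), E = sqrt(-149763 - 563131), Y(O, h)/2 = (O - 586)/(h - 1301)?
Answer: sqrt(-23005610844231 - 17612787*I*sqrt(712894))/2423 ≈ 0.63979 - 1979.5*I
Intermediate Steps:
Y(O, h) = 2*(-586 + O)/(-1301 + h) (Y(O, h) = 2*((O - 586)/(h - 1301)) = 2*((-586 + O)/(-1301 + h)) = 2*(-586 + O)/(-1301 + h))
E = I*sqrt(712894) (E = sqrt(-712894) = I*sqrt(712894) ≈ 844.33*I)
f = 50958/2423 - 3*I*sqrt(712894) (f = 18 - 3*(I*sqrt(712894) - 2*(-586 - 638)/(-1301 - 1122)) = 18 - 3*(I*sqrt(712894) - 2*(-1224)/(-2423)) = 18 - 3*(I*sqrt(712894) - 2*(-1)*(-1224)/2423) = 18 - 3*(I*sqrt(712894) - 1*2448/2423) = 18 - 3*(I*sqrt(712894) - 2448/2423) = 18 - 3*(-2448/2423 + I*sqrt(712894)) = 18 + (7344/2423 - 3*I*sqrt(712894)) = 50958/2423 - 3*I*sqrt(712894) ≈ 21.031 - 2533.0*I)
sqrt(-3918585 + f) = sqrt(-3918585 + (50958/2423 - 3*I*sqrt(712894))) = sqrt(-9494680497/2423 - 3*I*sqrt(712894))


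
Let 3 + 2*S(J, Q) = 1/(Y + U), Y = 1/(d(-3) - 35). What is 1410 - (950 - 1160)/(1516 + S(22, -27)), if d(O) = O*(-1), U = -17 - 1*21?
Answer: 5198139150/3686261 ≈ 1410.1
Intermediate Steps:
U = -38 (U = -17 - 21 = -38)
d(O) = -O
Y = -1/32 (Y = 1/(-1*(-3) - 35) = 1/(3 - 35) = 1/(-32) = -1/32 ≈ -0.031250)
S(J, Q) = -3683/2434 (S(J, Q) = -3/2 + 1/(2*(-1/32 - 38)) = -3/2 + 1/(2*(-1217/32)) = -3/2 + (½)*(-32/1217) = -3/2 - 16/1217 = -3683/2434)
1410 - (950 - 1160)/(1516 + S(22, -27)) = 1410 - (950 - 1160)/(1516 - 3683/2434) = 1410 - (-210)/3686261/2434 = 1410 - (-210)*2434/3686261 = 1410 - 1*(-511140/3686261) = 1410 + 511140/3686261 = 5198139150/3686261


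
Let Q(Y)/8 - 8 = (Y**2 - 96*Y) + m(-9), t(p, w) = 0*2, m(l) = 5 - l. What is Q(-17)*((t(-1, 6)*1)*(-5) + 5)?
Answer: 77720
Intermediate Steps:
t(p, w) = 0
Q(Y) = 176 - 768*Y + 8*Y**2 (Q(Y) = 64 + 8*((Y**2 - 96*Y) + (5 - 1*(-9))) = 64 + 8*((Y**2 - 96*Y) + (5 + 9)) = 64 + 8*((Y**2 - 96*Y) + 14) = 64 + 8*(14 + Y**2 - 96*Y) = 64 + (112 - 768*Y + 8*Y**2) = 176 - 768*Y + 8*Y**2)
Q(-17)*((t(-1, 6)*1)*(-5) + 5) = (176 - 768*(-17) + 8*(-17)**2)*((0*1)*(-5) + 5) = (176 + 13056 + 8*289)*(0*(-5) + 5) = (176 + 13056 + 2312)*(0 + 5) = 15544*5 = 77720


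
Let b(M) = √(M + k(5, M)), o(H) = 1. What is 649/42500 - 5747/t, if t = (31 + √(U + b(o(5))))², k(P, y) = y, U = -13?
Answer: 649/42500 - 5747/(31 + I*√(13 - √2))² ≈ -5.7529 + 1.2822*I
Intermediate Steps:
b(M) = √2*√M (b(M) = √(M + M) = √(2*M) = √2*√M)
t = (31 + √(-13 + √2))² (t = (31 + √(-13 + √2*√1))² = (31 + √(-13 + √2*1))² = (31 + √(-13 + √2))² ≈ 949.41 + 211.03*I)
649/42500 - 5747/t = 649/42500 - 5747/(31 + I*√(13 - √2))²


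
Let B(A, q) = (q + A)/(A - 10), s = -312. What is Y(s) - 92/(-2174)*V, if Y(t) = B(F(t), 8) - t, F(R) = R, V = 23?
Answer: 54937746/175007 ≈ 313.92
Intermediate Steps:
B(A, q) = (A + q)/(-10 + A)
Y(t) = -t + (8 + t)/(-10 + t) (Y(t) = (t + 8)/(-10 + t) - t = (8 + t)/(-10 + t) - t = -t + (8 + t)/(-10 + t))
Y(s) - 92/(-2174)*V = (8 - 312 - 1*(-312)*(-10 - 312))/(-10 - 312) - 92/(-2174)*23 = (8 - 312 - 1*(-312)*(-322))/(-322) - 92*(-1/2174)*23 = -(8 - 312 - 100464)/322 - (-46)*23/1087 = -1/322*(-100768) - 1*(-1058/1087) = 50384/161 + 1058/1087 = 54937746/175007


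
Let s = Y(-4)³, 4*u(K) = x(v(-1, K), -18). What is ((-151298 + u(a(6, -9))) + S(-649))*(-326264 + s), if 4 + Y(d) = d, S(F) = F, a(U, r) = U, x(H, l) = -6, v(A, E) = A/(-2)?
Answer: 49653123036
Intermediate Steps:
v(A, E) = -A/2 (v(A, E) = A*(-½) = -A/2)
Y(d) = -4 + d
u(K) = -3/2 (u(K) = (¼)*(-6) = -3/2)
s = -512 (s = (-4 - 4)³ = (-8)³ = -512)
((-151298 + u(a(6, -9))) + S(-649))*(-326264 + s) = ((-151298 - 3/2) - 649)*(-326264 - 512) = (-302599/2 - 649)*(-326776) = -303897/2*(-326776) = 49653123036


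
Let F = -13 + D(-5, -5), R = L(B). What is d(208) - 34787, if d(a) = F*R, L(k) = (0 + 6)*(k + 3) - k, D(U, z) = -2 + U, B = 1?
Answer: -35247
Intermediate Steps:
L(k) = 18 + 5*k (L(k) = 6*(3 + k) - k = (18 + 6*k) - k = 18 + 5*k)
R = 23 (R = 18 + 5*1 = 18 + 5 = 23)
F = -20 (F = -13 + (-2 - 5) = -13 - 7 = -20)
d(a) = -460 (d(a) = -20*23 = -460)
d(208) - 34787 = -460 - 34787 = -35247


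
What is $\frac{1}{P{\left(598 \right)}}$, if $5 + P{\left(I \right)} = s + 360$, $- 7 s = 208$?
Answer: $\frac{7}{2277} \approx 0.0030742$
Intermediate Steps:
$s = - \frac{208}{7}$ ($s = \left(- \frac{1}{7}\right) 208 = - \frac{208}{7} \approx -29.714$)
$P{\left(I \right)} = \frac{2277}{7}$ ($P{\left(I \right)} = -5 + \left(- \frac{208}{7} + 360\right) = -5 + \frac{2312}{7} = \frac{2277}{7}$)
$\frac{1}{P{\left(598 \right)}} = \frac{1}{\frac{2277}{7}} = \frac{7}{2277}$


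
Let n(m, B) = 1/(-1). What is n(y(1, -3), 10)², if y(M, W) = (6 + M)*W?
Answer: 1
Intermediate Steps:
y(M, W) = W*(6 + M)
n(m, B) = -1
n(y(1, -3), 10)² = (-1)² = 1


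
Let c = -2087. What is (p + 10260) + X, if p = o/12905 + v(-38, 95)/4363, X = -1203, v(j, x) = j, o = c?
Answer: 509940396384/56304515 ≈ 9056.8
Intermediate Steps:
o = -2087
p = -9595971/56304515 (p = -2087/12905 - 38/4363 = -9595971/56304515 ≈ -0.17043)
(p + 10260) + X = (-9595971/56304515 + 10260) - 1203 = 577674727929/56304515 - 1203 = 509940396384/56304515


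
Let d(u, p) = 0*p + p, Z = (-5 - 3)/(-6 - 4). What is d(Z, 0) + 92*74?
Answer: 6808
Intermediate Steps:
Z = ⅘ (Z = -8/(-10) = -8*(-⅒) = ⅘ ≈ 0.80000)
d(u, p) = p (d(u, p) = 0 + p = p)
d(Z, 0) + 92*74 = 0 + 92*74 = 0 + 6808 = 6808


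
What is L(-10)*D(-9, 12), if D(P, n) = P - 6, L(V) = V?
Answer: 150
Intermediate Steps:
D(P, n) = -6 + P
L(-10)*D(-9, 12) = -10*(-6 - 9) = -10*(-15) = 150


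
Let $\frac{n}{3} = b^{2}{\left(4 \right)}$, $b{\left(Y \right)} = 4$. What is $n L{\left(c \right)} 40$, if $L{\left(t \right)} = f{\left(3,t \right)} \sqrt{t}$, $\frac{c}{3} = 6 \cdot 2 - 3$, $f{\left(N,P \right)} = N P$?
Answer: $466560 \sqrt{3} \approx 8.0811 \cdot 10^{5}$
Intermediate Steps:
$c = 27$ ($c = 3 \left(6 \cdot 2 - 3\right) = 3 \left(12 - 3\right) = 3 \cdot 9 = 27$)
$L{\left(t \right)} = 3 t^{\frac{3}{2}}$ ($L{\left(t \right)} = 3 t \sqrt{t} = 3 t^{\frac{3}{2}}$)
$n = 48$ ($n = 3 \cdot 4^{2} = 3 \cdot 16 = 48$)
$n L{\left(c \right)} 40 = 48 \cdot 3 \cdot 27^{\frac{3}{2}} \cdot 40 = 48 \cdot 3 \cdot 81 \sqrt{3} \cdot 40 = 48 \cdot 243 \sqrt{3} \cdot 40 = 11664 \sqrt{3} \cdot 40 = 466560 \sqrt{3}$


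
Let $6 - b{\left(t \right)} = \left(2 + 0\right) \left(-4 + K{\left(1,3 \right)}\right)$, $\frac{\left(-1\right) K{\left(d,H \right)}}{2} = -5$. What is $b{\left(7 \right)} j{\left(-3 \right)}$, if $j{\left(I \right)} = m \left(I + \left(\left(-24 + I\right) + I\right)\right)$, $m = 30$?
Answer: $5940$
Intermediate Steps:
$K{\left(d,H \right)} = 10$ ($K{\left(d,H \right)} = \left(-2\right) \left(-5\right) = 10$)
$j{\left(I \right)} = -720 + 90 I$ ($j{\left(I \right)} = 30 \left(I + \left(\left(-24 + I\right) + I\right)\right) = 30 \left(I + \left(-24 + 2 I\right)\right) = 30 \left(-24 + 3 I\right) = -720 + 90 I$)
$b{\left(t \right)} = -6$ ($b{\left(t \right)} = 6 - \left(2 + 0\right) \left(-4 + 10\right) = 6 - 2 \cdot 6 = 6 - 12 = -6$)
$b{\left(7 \right)} j{\left(-3 \right)} = - 6 \left(-720 + 90 \left(-3\right)\right) = - 6 \left(-720 - 270\right) = \left(-6\right) \left(-990\right) = 5940$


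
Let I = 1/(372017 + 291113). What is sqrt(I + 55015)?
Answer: sqrt(24192372951116630)/663130 ≈ 234.55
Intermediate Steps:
I = 1/663130 ≈ 1.5080e-6
sqrt(I + 55015) = sqrt(1/663130 + 55015) = sqrt(36482096951/663130) = sqrt(24192372951116630)/663130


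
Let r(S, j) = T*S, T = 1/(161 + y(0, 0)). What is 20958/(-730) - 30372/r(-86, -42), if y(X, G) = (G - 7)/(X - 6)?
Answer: 898421398/15695 ≈ 57243.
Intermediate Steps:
y(X, G) = (-7 + G)/(-6 + X)
T = 6/973 (T = 1/(161 + (-7 + 0)/(-6 + 0)) = 1/(161 - 7/(-6)) = 1/(161 - ⅙*(-7)) = 1/(161 + 7/6) = 1/(973/6) = 6/973 ≈ 0.0061665)
r(S, j) = 6*S/973
20958/(-730) - 30372/r(-86, -42) = 20958/(-730) - 30372/((6/973)*(-86)) = 20958*(-1/730) - 30372/(-516/973) = -10479/365 - 30372*(-973/516) = -10479/365 + 2462663/43 = 898421398/15695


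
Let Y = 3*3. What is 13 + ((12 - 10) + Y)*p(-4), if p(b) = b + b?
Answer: -75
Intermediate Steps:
p(b) = 2*b
Y = 9
13 + ((12 - 10) + Y)*p(-4) = 13 + ((12 - 10) + 9)*(2*(-4)) = 13 + (2 + 9)*(-8) = 13 + 11*(-8) = 13 - 88 = -75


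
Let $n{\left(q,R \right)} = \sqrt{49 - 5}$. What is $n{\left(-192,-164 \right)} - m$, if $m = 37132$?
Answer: $-37132 + 2 \sqrt{11} \approx -37125.0$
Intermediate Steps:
$n{\left(q,R \right)} = 2 \sqrt{11}$ ($n{\left(q,R \right)} = \sqrt{44} = 2 \sqrt{11}$)
$n{\left(-192,-164 \right)} - m = 2 \sqrt{11} - 37132 = -37132 + 2 \sqrt{11}$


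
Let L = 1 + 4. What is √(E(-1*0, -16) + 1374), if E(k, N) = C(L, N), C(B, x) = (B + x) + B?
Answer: 6*√38 ≈ 36.987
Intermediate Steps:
L = 5
C(B, x) = x + 2*B
E(k, N) = 10 + N (E(k, N) = N + 2*5 = N + 10 = 10 + N)
√(E(-1*0, -16) + 1374) = √((10 - 16) + 1374) = √(-6 + 1374) = √1368 = 6*√38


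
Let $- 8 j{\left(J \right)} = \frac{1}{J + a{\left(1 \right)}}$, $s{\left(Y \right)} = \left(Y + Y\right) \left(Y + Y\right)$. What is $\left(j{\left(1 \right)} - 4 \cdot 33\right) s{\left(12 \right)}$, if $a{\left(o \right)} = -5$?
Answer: $-76014$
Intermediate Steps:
$s{\left(Y \right)} = 4 Y^{2}$ ($s{\left(Y \right)} = 2 Y 2 Y = 4 Y^{2}$)
$j{\left(J \right)} = - \frac{1}{8 \left(-5 + J\right)}$ ($j{\left(J \right)} = - \frac{1}{8 \left(J - 5\right)} = - \frac{1}{8 \left(-5 + J\right)}$)
$\left(j{\left(1 \right)} - 4 \cdot 33\right) s{\left(12 \right)} = \left(- \frac{1}{-40 + 8 \cdot 1} - 4 \cdot 33\right) 4 \cdot 12^{2} = \left(- \frac{1}{-40 + 8} - 132\right) 4 \cdot 144 = \left(- \frac{1}{-32} - 132\right) 576 = \left(\left(-1\right) \left(- \frac{1}{32}\right) - 132\right) 576 = \left(\frac{1}{32} - 132\right) 576 = \left(- \frac{4223}{32}\right) 576 = -76014$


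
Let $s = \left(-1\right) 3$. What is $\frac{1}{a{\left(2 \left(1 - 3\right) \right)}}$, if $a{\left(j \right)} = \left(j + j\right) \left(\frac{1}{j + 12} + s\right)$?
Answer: $\frac{1}{23} \approx 0.043478$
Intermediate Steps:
$s = -3$
$a{\left(j \right)} = 2 j \left(-3 + \frac{1}{12 + j}\right)$ ($a{\left(j \right)} = \left(j + j\right) \left(\frac{1}{j + 12} - 3\right) = 2 j \left(\frac{1}{12 + j} - 3\right) = 2 j \left(-3 + \frac{1}{12 + j}\right)$)
$\frac{1}{a{\left(2 \left(1 - 3\right) \right)}} = \frac{1}{2 \cdot 2 \left(1 - 3\right) \frac{1}{12 + 2 \left(1 - 3\right)} \left(-35 - 3 \cdot 2 \left(1 - 3\right)\right)} = \frac{1}{2 \cdot 2 \left(-2\right) \frac{1}{12 + 2 \left(-2\right)} \left(-35 - 3 \cdot 2 \left(-2\right)\right)} = \frac{1}{2 \left(-4\right) \frac{1}{12 - 4} \left(-35 - -12\right)} = \frac{1}{2 \left(-4\right) \frac{1}{8} \left(-35 + 12\right)} = \frac{1}{2 \left(-4\right) \frac{1}{8} \left(-23\right)} = \frac{1}{23}$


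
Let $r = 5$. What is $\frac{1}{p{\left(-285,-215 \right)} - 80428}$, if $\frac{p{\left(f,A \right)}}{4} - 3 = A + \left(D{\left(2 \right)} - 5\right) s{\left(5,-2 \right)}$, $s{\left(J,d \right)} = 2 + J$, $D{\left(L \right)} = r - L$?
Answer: $- \frac{1}{81332} \approx -1.2295 \cdot 10^{-5}$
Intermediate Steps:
$D{\left(L \right)} = 5 - L$
$p{\left(f,A \right)} = -44 + 4 A$ ($p{\left(f,A \right)} = 12 + 4 \left(A + \left(\left(5 - 2\right) - 5\right) \left(2 + 5\right)\right) = 12 + 4 \left(A + \left(\left(5 - 2\right) - 5\right) 7\right) = 12 + 4 \left(A + \left(3 - 5\right) 7\right) = 12 + 4 \left(A - 14\right) = 12 + 4 \left(-14 + A\right) = 12 + \left(-56 + 4 A\right) = -44 + 4 A$)
$\frac{1}{p{\left(-285,-215 \right)} - 80428} = \frac{1}{\left(-44 + 4 \left(-215\right)\right) - 80428} = \frac{1}{\left(-44 - 860\right) - 80428} = \frac{1}{-904 - 80428} = \frac{1}{-81332} = - \frac{1}{81332}$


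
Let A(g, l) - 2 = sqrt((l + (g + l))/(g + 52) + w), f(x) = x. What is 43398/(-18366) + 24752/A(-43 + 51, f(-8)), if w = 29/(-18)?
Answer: 13634117499/1582537 - 74256*I*sqrt(1570)/517 ≈ 8615.4 - 5691.0*I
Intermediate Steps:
w = -29/18 (w = 29*(-1/18) = -29/18 ≈ -1.6111)
A(g, l) = 2 + sqrt(-29/18 + (g + 2*l)/(52 + g)) (A(g, l) = 2 + sqrt((l + (g + l))/(g + 52) - 29/18) = 2 + sqrt((g + 2*l)/(52 + g) - 29/18) = 2 + sqrt(-29/18 + (g + 2*l)/(52 + g)))
43398/(-18366) + 24752/A(-43 + 51, f(-8)) = 43398/(-18366) + 24752/(2 + sqrt(2)*sqrt((-1508 - 11*(-43 + 51) + 36*(-8))/(52 + (-43 + 51)))/6) = 43398*(-1/18366) + 24752/(2 + sqrt(2)*sqrt((-1508 - 11*8 - 288)/(52 + 8))/6) = -7233/3061 + 24752/(2 + sqrt(2)*sqrt((-1508 - 88 - 288)/60)/6) = -7233/3061 + 24752/(2 + sqrt(2)*sqrt((1/60)*(-1884))/6) = -7233/3061 + 24752/(2 + sqrt(2)*sqrt(-157/5)/6) = -7233/3061 + 24752/(2 + sqrt(2)*(I*sqrt(785)/5)/6) = -7233/3061 + 24752/(2 + I*sqrt(1570)/30)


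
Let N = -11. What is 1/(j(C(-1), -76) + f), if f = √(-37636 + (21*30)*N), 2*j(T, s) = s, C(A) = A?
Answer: -19/23005 - I*√44566/46010 ≈ -0.00082591 - 0.0045883*I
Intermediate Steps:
j(T, s) = s/2
f = I*√44566 (f = √(-37636 + (21*30)*(-11)) = √(-37636 + 630*(-11)) = √(-37636 - 6930) = √(-44566) = I*√44566 ≈ 211.11*I)
1/(j(C(-1), -76) + f) = 1/((½)*(-76) + I*√44566) = 1/(-38 + I*√44566)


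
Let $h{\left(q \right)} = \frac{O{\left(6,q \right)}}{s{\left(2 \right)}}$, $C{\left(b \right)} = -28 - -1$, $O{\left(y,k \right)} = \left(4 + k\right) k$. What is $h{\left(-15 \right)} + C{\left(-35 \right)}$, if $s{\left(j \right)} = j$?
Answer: $\frac{111}{2} \approx 55.5$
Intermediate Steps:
$O{\left(y,k \right)} = k \left(4 + k\right)$
$C{\left(b \right)} = -27$ ($C{\left(b \right)} = -28 + 1 = -27$)
$h{\left(q \right)} = \frac{q \left(4 + q\right)}{2}$
$h{\left(-15 \right)} + C{\left(-35 \right)} = \frac{1}{2} \left(-15\right) \left(4 - 15\right) - 27 = \frac{1}{2} \left(-15\right) \left(-11\right) - 27 = \frac{165}{2} - 27 = \frac{111}{2}$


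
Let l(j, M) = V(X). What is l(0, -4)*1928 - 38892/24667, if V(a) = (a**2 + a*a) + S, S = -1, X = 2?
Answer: 332866940/24667 ≈ 13494.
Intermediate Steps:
V(a) = -1 + 2*a**2 (V(a) = (a**2 + a*a) - 1 = (a**2 + a**2) - 1 = 2*a**2 - 1 = -1 + 2*a**2)
l(j, M) = 7 (l(j, M) = -1 + 2*2**2 = -1 + 2*4 = -1 + 8 = 7)
l(0, -4)*1928 - 38892/24667 = 7*1928 - 38892/24667 = 13496 - 38892/24667 = 332866940/24667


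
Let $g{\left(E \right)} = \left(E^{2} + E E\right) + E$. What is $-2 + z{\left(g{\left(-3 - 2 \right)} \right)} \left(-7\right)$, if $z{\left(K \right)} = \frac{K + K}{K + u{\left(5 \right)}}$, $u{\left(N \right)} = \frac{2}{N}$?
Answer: $- \frac{3604}{227} \approx -15.877$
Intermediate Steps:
$g{\left(E \right)} = E + 2 E^{2}$ ($g{\left(E \right)} = \left(E^{2} + E^{2}\right) + E = 2 E^{2} + E = E + 2 E^{2}$)
$z{\left(K \right)} = \frac{2 K}{\frac{2}{5} + K}$ ($z{\left(K \right)} = \frac{K + K}{K + \frac{2}{5}} = \frac{2 K}{K + 2 \cdot \frac{1}{5}} = \frac{2 K}{K + \frac{2}{5}} = \frac{2 K}{\frac{2}{5} + K}$)
$-2 + z{\left(g{\left(-3 - 2 \right)} \right)} \left(-7\right) = -2 + \frac{10 \left(-3 - 2\right) \left(1 + 2 \left(-3 - 2\right)\right)}{2 + 5 \left(-3 - 2\right) \left(1 + 2 \left(-3 - 2\right)\right)} \left(-7\right) = -2 + \frac{10 \left(- 5 \left(1 + 2 \left(-5\right)\right)\right)}{2 + 5 \left(- 5 \left(1 + 2 \left(-5\right)\right)\right)} \left(-7\right) = -2 + \frac{10 \left(- 5 \left(1 - 10\right)\right)}{2 + 5 \left(- 5 \left(1 - 10\right)\right)} \left(-7\right) = -2 + \frac{10 \left(\left(-5\right) \left(-9\right)\right)}{2 + 5 \left(\left(-5\right) \left(-9\right)\right)} \left(-7\right) = -2 + 10 \cdot 45 \frac{1}{2 + 5 \cdot 45} \left(-7\right) = -2 + 10 \cdot 45 \frac{1}{2 + 225} \left(-7\right) = -2 + 10 \cdot 45 \cdot \frac{1}{227} \left(-7\right) = -2 + \frac{450}{227} \left(-7\right) = -2 - \frac{3150}{227} = - \frac{3604}{227}$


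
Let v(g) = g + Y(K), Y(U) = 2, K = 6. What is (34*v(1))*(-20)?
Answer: -2040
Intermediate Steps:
v(g) = 2 + g (v(g) = g + 2 = 2 + g)
(34*v(1))*(-20) = (34*(2 + 1))*(-20) = (34*3)*(-20) = 102*(-20) = -2040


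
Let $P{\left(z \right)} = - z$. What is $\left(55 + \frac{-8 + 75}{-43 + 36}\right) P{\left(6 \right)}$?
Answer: $- \frac{1908}{7} \approx -272.57$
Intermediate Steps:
$\left(55 + \frac{-8 + 75}{-43 + 36}\right) P{\left(6 \right)} = \left(55 + \frac{-8 + 75}{-43 + 36}\right) \left(\left(-1\right) 6\right) = \left(55 + \frac{67}{-7}\right) \left(-6\right) = \left(55 + 67 \left(- \frac{1}{7}\right)\right) \left(-6\right) = \left(55 - \frac{67}{7}\right) \left(-6\right) = \frac{318}{7} \left(-6\right) = - \frac{1908}{7}$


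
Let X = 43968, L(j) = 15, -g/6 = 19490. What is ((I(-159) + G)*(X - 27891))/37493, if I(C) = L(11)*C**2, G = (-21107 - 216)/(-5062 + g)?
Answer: 743802561798981/4574220986 ≈ 1.6261e+5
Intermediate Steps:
g = -116940 (g = -6*19490 = -116940)
G = 21323/122002 (G = (-21107 - 216)/(-5062 - 116940) = -21323/(-122002) = -21323*(-1/122002) = 21323/122002 ≈ 0.17478)
I(C) = 15*C**2
((I(-159) + G)*(X - 27891))/37493 = ((15*(-159)**2 + 21323/122002)*(43968 - 27891))/37493 = ((15*25281 + 21323/122002)*16077)*(1/37493) = ((379215 + 21323/122002)*16077)*(1/37493) = ((46265009753/122002)*16077)*(1/37493) = (743802561798981/122002)*(1/37493) = 743802561798981/4574220986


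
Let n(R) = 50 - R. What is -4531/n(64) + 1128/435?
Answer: 662259/2030 ≈ 326.24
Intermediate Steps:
-4531/n(64) + 1128/435 = -4531/(50 - 1*64) + 1128/435 = -4531/(50 - 64) + 1128*(1/435) = -4531/(-14) + 376/145 = -4531*(-1/14) + 376/145 = 4531/14 + 376/145 = 662259/2030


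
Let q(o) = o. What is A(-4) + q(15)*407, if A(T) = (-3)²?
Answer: 6114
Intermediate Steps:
A(T) = 9
A(-4) + q(15)*407 = 9 + 15*407 = 9 + 6105 = 6114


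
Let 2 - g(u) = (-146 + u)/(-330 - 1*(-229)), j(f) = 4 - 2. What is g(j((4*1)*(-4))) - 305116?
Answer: -30816658/101 ≈ -3.0512e+5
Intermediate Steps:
j(f) = 2
g(u) = 56/101 + u/101 (g(u) = 2 - (-146 + u)/(-330 - 1*(-229)) = 2 - (-146 + u)/(-330 + 229) = 2 - (-146 + u)/(-101) = 2 - (-146 + u)*(-1)/101 = 2 - (146/101 - u/101) = 2 + (-146/101 + u/101) = 56/101 + u/101)
g(j((4*1)*(-4))) - 305116 = (56/101 + (1/101)*2) - 305116 = (56/101 + 2/101) - 305116 = 58/101 - 305116 = -30816658/101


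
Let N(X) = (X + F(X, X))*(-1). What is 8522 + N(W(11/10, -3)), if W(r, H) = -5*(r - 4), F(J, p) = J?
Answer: 8493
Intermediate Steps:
W(r, H) = 20 - 5*r (W(r, H) = -5*(-4 + r) = 20 - 5*r)
N(X) = -2*X (N(X) = (X + X)*(-1) = (2*X)*(-1) = -2*X)
8522 + N(W(11/10, -3)) = 8522 - 2*(20 - 55/10) = 8522 - 2*(20 - 5*11/10) = 8522 - 2*(20 - 11/2) = 8522 - 2*29/2 = 8522 - 29 = 8493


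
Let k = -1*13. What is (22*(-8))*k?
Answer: 2288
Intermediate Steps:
k = -13
(22*(-8))*k = (22*(-8))*(-13) = -176*(-13) = 2288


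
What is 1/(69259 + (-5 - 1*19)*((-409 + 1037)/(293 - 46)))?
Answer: 247/17091901 ≈ 1.4451e-5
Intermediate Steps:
1/(69259 + (-5 - 1*19)*((-409 + 1037)/(293 - 46))) = 1/(69259 + (-5 - 19)*(628/247)) = 1/(69259 - 15072/247) = 1/(17091901/247) = 247/17091901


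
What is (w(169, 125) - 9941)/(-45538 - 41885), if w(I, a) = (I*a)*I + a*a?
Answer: -3575809/87423 ≈ -40.902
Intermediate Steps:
w(I, a) = a² + a*I² (w(I, a) = a*I² + a² = a² + a*I²)
(w(169, 125) - 9941)/(-45538 - 41885) = (125*(125 + 169²) - 9941)/(-45538 - 41885) = (125*(125 + 28561) - 9941)/(-87423) = (125*28686 - 9941)*(-1/87423) = (3585750 - 9941)*(-1/87423) = 3575809*(-1/87423) = -3575809/87423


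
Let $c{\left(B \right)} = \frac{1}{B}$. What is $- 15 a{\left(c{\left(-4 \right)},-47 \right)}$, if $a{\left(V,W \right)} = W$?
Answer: $705$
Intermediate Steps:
$- 15 a{\left(c{\left(-4 \right)},-47 \right)} = \left(-15\right) \left(-47\right) = 705$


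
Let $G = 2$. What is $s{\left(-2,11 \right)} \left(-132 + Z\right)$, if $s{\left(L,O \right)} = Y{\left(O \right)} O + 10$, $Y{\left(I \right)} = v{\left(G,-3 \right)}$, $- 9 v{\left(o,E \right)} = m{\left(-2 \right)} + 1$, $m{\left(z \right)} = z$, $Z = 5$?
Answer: $- \frac{12827}{9} \approx -1425.2$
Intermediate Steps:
$v{\left(o,E \right)} = \frac{1}{9}$ ($v{\left(o,E \right)} = - \frac{-2 + 1}{9} = \left(- \frac{1}{9}\right) \left(-1\right) = \frac{1}{9}$)
$Y{\left(I \right)} = \frac{1}{9}$
$s{\left(L,O \right)} = 10 + \frac{O}{9}$ ($s{\left(L,O \right)} = \frac{O}{9} + 10 = 10 + \frac{O}{9}$)
$s{\left(-2,11 \right)} \left(-132 + Z\right) = \left(10 + \frac{1}{9} \cdot 11\right) \left(-132 + 5\right) = \left(10 + \frac{11}{9}\right) \left(-127\right) = \frac{101}{9} \left(-127\right) = - \frac{12827}{9}$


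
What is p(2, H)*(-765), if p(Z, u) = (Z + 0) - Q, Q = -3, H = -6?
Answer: -3825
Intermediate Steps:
p(Z, u) = 3 + Z (p(Z, u) = (Z + 0) - 1*(-3) = Z + 3 = 3 + Z)
p(2, H)*(-765) = (3 + 2)*(-765) = 5*(-765) = -3825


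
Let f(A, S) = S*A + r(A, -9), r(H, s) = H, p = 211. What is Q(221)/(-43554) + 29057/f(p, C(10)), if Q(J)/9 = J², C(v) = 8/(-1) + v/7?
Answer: -244628497/7027566 ≈ -34.810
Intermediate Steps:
C(v) = -8 + v/7 (C(v) = 8*(-1) + v*(⅐) = -8 + v/7)
Q(J) = 9*J²
f(A, S) = A + A*S (f(A, S) = S*A + A = A*S + A = A + A*S)
Q(221)/(-43554) + 29057/f(p, C(10)) = (9*221²)/(-43554) + 29057/((211*(1 + (-8 + (⅐)*10)))) = (9*48841)*(-1/43554) + 29057/((211*(1 + (-8 + 10/7)))) = 439569*(-1/43554) + 29057/((211*(1 - 46/7))) = -8619/854 + 29057/((211*(-39/7))) = -8619/854 + 29057/(-8229/7) = -8619/854 + 29057*(-7/8229) = -8619/854 - 203399/8229 = -244628497/7027566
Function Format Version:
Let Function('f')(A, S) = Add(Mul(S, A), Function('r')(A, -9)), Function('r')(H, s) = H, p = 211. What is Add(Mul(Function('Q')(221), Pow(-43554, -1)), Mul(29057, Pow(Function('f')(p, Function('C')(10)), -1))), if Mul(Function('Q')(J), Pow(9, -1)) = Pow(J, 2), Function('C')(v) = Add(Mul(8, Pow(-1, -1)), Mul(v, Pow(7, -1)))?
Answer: Rational(-244628497, 7027566) ≈ -34.810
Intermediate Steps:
Function('C')(v) = Add(-8, Mul(Rational(1, 7), v)) (Function('C')(v) = Add(Mul(8, -1), Mul(v, Rational(1, 7))) = Add(-8, Mul(Rational(1, 7), v)))
Function('Q')(J) = Mul(9, Pow(J, 2))
Function('f')(A, S) = Add(A, Mul(A, S)) (Function('f')(A, S) = Add(Mul(S, A), A) = Add(Mul(A, S), A) = Add(A, Mul(A, S)))
Add(Mul(Function('Q')(221), Pow(-43554, -1)), Mul(29057, Pow(Function('f')(p, Function('C')(10)), -1))) = Add(Mul(Mul(9, Pow(221, 2)), Pow(-43554, -1)), Mul(29057, Pow(Mul(211, Add(1, Add(-8, Mul(Rational(1, 7), 10)))), -1))) = Add(Mul(Mul(9, 48841), Rational(-1, 43554)), Mul(29057, Pow(Mul(211, Add(1, Add(-8, Rational(10, 7)))), -1))) = Add(Mul(439569, Rational(-1, 43554)), Mul(29057, Pow(Mul(211, Add(1, Rational(-46, 7))), -1))) = Add(Rational(-8619, 854), Mul(29057, Pow(Mul(211, Rational(-39, 7)), -1))) = Add(Rational(-8619, 854), Mul(29057, Pow(Rational(-8229, 7), -1))) = Add(Rational(-8619, 854), Mul(29057, Rational(-7, 8229))) = Add(Rational(-8619, 854), Rational(-203399, 8229)) = Rational(-244628497, 7027566)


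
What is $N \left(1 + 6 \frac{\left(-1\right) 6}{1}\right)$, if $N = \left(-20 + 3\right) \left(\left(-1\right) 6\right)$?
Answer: $-3570$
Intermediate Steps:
$N = 102$ ($N = \left(-17\right) \left(-6\right) = 102$)
$N \left(1 + 6 \frac{\left(-1\right) 6}{1}\right) = 102 \left(1 + 6 \frac{\left(-1\right) 6}{1}\right) = 102 \left(1 + 6 \left(\left(-6\right) 1\right)\right) = 102 \left(1 + 6 \left(-6\right)\right) = 102 \left(1 - 36\right) = 102 \left(-35\right) = -3570$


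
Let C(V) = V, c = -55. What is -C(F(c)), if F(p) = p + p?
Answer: 110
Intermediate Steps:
F(p) = 2*p
-C(F(c)) = -2*(-55) = -1*(-110) = 110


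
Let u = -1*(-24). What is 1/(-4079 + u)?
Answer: -1/4055 ≈ -0.00024661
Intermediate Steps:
u = 24
1/(-4079 + u) = 1/(-4079 + 24) = 1/(-4055) = -1/4055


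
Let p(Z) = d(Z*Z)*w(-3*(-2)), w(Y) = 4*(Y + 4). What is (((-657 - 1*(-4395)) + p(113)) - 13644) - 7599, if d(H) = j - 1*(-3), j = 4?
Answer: -17225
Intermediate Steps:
w(Y) = 16 + 4*Y (w(Y) = 4*(4 + Y) = 16 + 4*Y)
d(H) = 7 (d(H) = 4 - 1*(-3) = 4 + 3 = 7)
p(Z) = 280 (p(Z) = 7*(16 + 4*(-3*(-2))) = 7*(16 + 4*6) = 7*(16 + 24) = 7*40 = 280)
(((-657 - 1*(-4395)) + p(113)) - 13644) - 7599 = (((-657 - 1*(-4395)) + 280) - 13644) - 7599 = (((-657 + 4395) + 280) - 13644) - 7599 = ((3738 + 280) - 13644) - 7599 = (4018 - 13644) - 7599 = -9626 - 7599 = -17225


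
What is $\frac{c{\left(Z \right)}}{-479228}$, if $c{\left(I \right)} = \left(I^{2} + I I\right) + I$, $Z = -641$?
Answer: $- \frac{821121}{479228} \approx -1.7134$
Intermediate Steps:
$c{\left(I \right)} = I + 2 I^{2}$ ($c{\left(I \right)} = \left(I^{2} + I^{2}\right) + I = 2 I^{2} + I = I + 2 I^{2}$)
$\frac{c{\left(Z \right)}}{-479228} = \frac{\left(-641\right) \left(1 + 2 \left(-641\right)\right)}{-479228} = - 641 \left(1 - 1282\right) \left(- \frac{1}{479228}\right) = \left(-641\right) \left(-1281\right) \left(- \frac{1}{479228}\right) = 821121 \left(- \frac{1}{479228}\right) = - \frac{821121}{479228}$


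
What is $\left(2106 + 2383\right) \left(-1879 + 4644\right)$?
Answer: $12412085$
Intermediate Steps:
$\left(2106 + 2383\right) \left(-1879 + 4644\right) = 4489 \cdot 2765 = 12412085$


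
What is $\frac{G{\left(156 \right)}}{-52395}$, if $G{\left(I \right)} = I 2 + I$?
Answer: $- \frac{156}{17465} \approx -0.0089321$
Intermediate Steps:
$G{\left(I \right)} = 3 I$ ($G{\left(I \right)} = 2 I + I = 3 I$)
$\frac{G{\left(156 \right)}}{-52395} = \frac{3 \cdot 156}{-52395} = 468 \left(- \frac{1}{52395}\right) = - \frac{156}{17465}$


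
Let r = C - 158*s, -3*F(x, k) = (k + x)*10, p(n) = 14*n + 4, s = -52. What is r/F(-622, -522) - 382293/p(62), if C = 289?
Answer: -108779571/249392 ≈ -436.18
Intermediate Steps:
p(n) = 4 + 14*n
F(x, k) = -10*k/3 - 10*x/3 (F(x, k) = -(k + x)*10/3 = -(10*k + 10*x)/3 = -10*k/3 - 10*x/3)
r = 8505 (r = 289 - 158*(-52) = 289 + 8216 = 8505)
r/F(-622, -522) - 382293/p(62) = 8505/(-10/3*(-522) - 10/3*(-622)) - 382293/(4 + 14*62) = 8505/(1740 + 6220/3) - 382293/(4 + 868) = 8505/(11440/3) - 382293/872 = 8505*(3/11440) - 382293*1/872 = 5103/2288 - 382293/872 = -108779571/249392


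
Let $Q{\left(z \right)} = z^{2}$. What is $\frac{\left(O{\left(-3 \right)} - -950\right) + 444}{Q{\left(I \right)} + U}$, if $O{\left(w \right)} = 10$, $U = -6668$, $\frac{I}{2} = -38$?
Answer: $- \frac{351}{223} \approx -1.574$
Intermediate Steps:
$I = -76$ ($I = 2 \left(-38\right) = -76$)
$\frac{\left(O{\left(-3 \right)} - -950\right) + 444}{Q{\left(I \right)} + U} = \frac{\left(10 - -950\right) + 444}{\left(-76\right)^{2} - 6668} = \frac{\left(10 + 950\right) + 444}{5776 - 6668} = \frac{960 + 444}{-892} = 1404 \left(- \frac{1}{892}\right) = - \frac{351}{223}$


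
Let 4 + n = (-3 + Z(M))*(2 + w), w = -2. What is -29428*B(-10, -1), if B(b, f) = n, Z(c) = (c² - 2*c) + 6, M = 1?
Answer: 117712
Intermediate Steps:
Z(c) = 6 + c² - 2*c
n = -4 (n = -4 + (-3 + (6 + 1² - 2*1))*(2 - 2) = -4 + (-3 + (6 + 1 - 2))*0 = -4 + (-3 + 5)*0 = -4 + 2*0 = -4 + 0 = -4)
B(b, f) = -4
-29428*B(-10, -1) = -29428*(-4) = 117712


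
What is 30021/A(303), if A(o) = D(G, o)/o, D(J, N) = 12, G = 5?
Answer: 3032121/4 ≈ 7.5803e+5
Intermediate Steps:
A(o) = 12/o
30021/A(303) = 30021/((12/303)) = 30021/((12*(1/303))) = 30021/(4/101) = 30021*(101/4) = 3032121/4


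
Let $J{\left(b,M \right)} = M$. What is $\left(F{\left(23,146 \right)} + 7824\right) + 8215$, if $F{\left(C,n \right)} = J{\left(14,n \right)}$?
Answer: $16185$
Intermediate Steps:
$F{\left(C,n \right)} = n$
$\left(F{\left(23,146 \right)} + 7824\right) + 8215 = \left(146 + 7824\right) + 8215 = 7970 + 8215 = 16185$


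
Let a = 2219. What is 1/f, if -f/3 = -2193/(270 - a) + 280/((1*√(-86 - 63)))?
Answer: -212283131/298526896501 - 1063608280*I*√149/895580689503 ≈ -0.0007111 - 0.014497*I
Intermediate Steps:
f = -6579/1949 + 840*I*√149/149 (f = -3*(-2193/(270 - 1*2219) + 280/((1*√(-86 - 63)))) = -3*(-2193/(270 - 2219) + 280/((1*√(-149)))) = -3*(-2193/(-1949) + 280/((1*(I*√149)))) = -3*(-2193*(-1/1949) + 280/((I*√149))) = -3*(2193/1949 + 280*(-I*√149/149)) = -3*(2193/1949 - 280*I*√149/149) = -6579/1949 + 840*I*√149/149 ≈ -3.3756 + 68.815*I)
1/f = 1/(-6579/1949 + 840*I*√149/149)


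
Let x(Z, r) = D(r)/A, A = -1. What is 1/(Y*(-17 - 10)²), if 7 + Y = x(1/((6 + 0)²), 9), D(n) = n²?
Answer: -1/64152 ≈ -1.5588e-5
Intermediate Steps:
x(Z, r) = -r² (x(Z, r) = r²/(-1) = r²*(-1) = -r²)
Y = -88 (Y = -7 - 1*9² = -7 - 1*81 = -7 - 81 = -88)
1/(Y*(-17 - 10)²) = 1/(-88*(-17 - 10)²) = 1/(-88*(-27)²) = 1/(-88*729) = 1/(-64152) = -1/64152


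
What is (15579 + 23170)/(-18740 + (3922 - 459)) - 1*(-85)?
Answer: 1259796/15277 ≈ 82.464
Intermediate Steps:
(15579 + 23170)/(-18740 + (3922 - 459)) - 1*(-85) = 38749/(-18740 + 3463) + 85 = 38749/(-15277) + 85 = 38749*(-1/15277) + 85 = -38749/15277 + 85 = 1259796/15277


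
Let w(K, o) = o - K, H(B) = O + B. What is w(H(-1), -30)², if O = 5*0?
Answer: 841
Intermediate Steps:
O = 0
H(B) = B (H(B) = 0 + B = B)
w(H(-1), -30)² = (-30 - 1*(-1))² = (-30 + 1)² = (-29)² = 841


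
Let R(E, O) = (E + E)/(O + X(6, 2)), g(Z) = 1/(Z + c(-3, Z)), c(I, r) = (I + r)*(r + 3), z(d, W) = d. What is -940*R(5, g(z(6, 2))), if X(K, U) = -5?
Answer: 77550/41 ≈ 1891.5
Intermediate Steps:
c(I, r) = (3 + r)*(I + r) (c(I, r) = (I + r)*(3 + r) = (3 + r)*(I + r))
g(Z) = 1/(-9 + Z + Z**2) (g(Z) = 1/(Z + (Z**2 + 3*(-3) + 3*Z - 3*Z)) = 1/(Z + (Z**2 - 9 + 3*Z - 3*Z)) = 1/(Z + (-9 + Z**2)) = 1/(-9 + Z + Z**2))
R(E, O) = 2*E/(-5 + O) (R(E, O) = (E + E)/(O - 5) = (2*E)/(-5 + O) = 2*E/(-5 + O))
-940*R(5, g(z(6, 2))) = -1880*5/(-5 + 1/(-9 + 6 + 6**2)) = -1880*5/(-5 + 1/(-9 + 6 + 36)) = -1880*5/(-5 + 1/33) = -1880*5/(-164/33) = -1880*5*(-33)/164 = -940*(-165/82) = 77550/41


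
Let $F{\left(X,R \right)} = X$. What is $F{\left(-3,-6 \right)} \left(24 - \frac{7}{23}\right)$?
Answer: $- \frac{1635}{23} \approx -71.087$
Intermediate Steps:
$F{\left(-3,-6 \right)} \left(24 - \frac{7}{23}\right) = - 3 \left(24 - \frac{7}{23}\right) = \left(-3\right) \frac{545}{23} = - \frac{1635}{23}$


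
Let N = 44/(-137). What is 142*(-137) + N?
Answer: -2665242/137 ≈ -19454.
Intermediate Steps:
N = -44/137 (N = 44*(-1/137) = -44/137 ≈ -0.32117)
142*(-137) + N = 142*(-137) - 44/137 = -19454 - 44/137 = -2665242/137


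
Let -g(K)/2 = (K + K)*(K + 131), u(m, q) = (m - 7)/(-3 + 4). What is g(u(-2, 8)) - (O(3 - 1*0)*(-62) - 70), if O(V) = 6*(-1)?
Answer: 4090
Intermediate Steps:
O(V) = -6
u(m, q) = -7 + m (u(m, q) = (-7 + m)/1 = (-7 + m)*1 = -7 + m)
g(K) = -4*K*(131 + K) (g(K) = -2*(K + K)*(K + 131) = -2*2*K*(131 + K) = -4*K*(131 + K))
g(u(-2, 8)) - (O(3 - 1*0)*(-62) - 70) = -4*(-7 - 2)*(131 + (-7 - 2)) - (-6*(-62) - 70) = -4*(-9)*(131 - 9) - (372 - 70) = -4*(-9)*122 - 1*302 = 4392 - 302 = 4090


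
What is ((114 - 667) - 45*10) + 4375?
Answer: 3372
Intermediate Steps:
((114 - 667) - 45*10) + 4375 = (-553 - 450) + 4375 = -1003 + 4375 = 3372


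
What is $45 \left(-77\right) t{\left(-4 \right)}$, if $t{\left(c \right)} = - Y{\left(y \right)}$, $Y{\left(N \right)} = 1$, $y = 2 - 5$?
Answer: $3465$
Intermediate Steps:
$y = -3$
$t{\left(c \right)} = -1$ ($t{\left(c \right)} = \left(-1\right) 1 = -1$)
$45 \left(-77\right) t{\left(-4 \right)} = 45 \left(-77\right) \left(-1\right) = \left(-3465\right) \left(-1\right) = 3465$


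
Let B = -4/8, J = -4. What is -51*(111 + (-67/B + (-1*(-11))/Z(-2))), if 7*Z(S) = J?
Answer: -46053/4 ≈ -11513.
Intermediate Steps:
Z(S) = -4/7 (Z(S) = (1/7)*(-4) = -4/7)
B = -1/2 (B = -4*1/8 = -1/2 ≈ -0.50000)
-51*(111 + (-67/B + (-1*(-11))/Z(-2))) = -51*(111 + (-67/(-1/2) + (-1*(-11))/(-4/7))) = -51*(111 + (-67*(-2) + 11*(-7/4))) = -51*(111 + (134 - 77/4)) = -51*(111 + 459/4) = -51*903/4 = -46053/4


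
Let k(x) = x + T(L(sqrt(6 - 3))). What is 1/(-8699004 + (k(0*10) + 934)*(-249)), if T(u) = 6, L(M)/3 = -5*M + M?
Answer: -1/8933064 ≈ -1.1194e-7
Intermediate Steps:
L(M) = -12*M (L(M) = 3*(-5*M + M) = 3*(-4*M) = -12*M)
k(x) = 6 + x (k(x) = x + 6 = 6 + x)
1/(-8699004 + (k(0*10) + 934)*(-249)) = 1/(-8699004 + ((6 + 0*10) + 934)*(-249)) = 1/(-8699004 + ((6 + 0) + 934)*(-249)) = 1/(-8699004 + (6 + 934)*(-249)) = 1/(-8699004 + 940*(-249)) = 1/(-8699004 - 234060) = 1/(-8933064) = -1/8933064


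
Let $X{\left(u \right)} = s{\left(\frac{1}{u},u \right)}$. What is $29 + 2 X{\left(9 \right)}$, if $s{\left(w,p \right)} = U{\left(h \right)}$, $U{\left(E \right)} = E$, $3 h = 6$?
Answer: $33$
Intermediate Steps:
$h = 2$ ($h = \frac{1}{3} \cdot 6 = 2$)
$s{\left(w,p \right)} = 2$
$X{\left(u \right)} = 2$
$29 + 2 X{\left(9 \right)} = 29 + 2 \cdot 2 = 29 + 4 = 33$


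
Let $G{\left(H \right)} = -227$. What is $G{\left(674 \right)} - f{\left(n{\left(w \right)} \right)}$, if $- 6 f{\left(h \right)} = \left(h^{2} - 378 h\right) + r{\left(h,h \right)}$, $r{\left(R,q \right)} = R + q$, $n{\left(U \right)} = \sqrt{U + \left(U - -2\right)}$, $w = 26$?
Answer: $-218 - 188 \sqrt{6} \approx -678.5$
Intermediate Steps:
$n{\left(U \right)} = \sqrt{2 + 2 U}$ ($n{\left(U \right)} = \sqrt{U + \left(U + 2\right)} = \sqrt{U + \left(2 + U\right)} = \sqrt{2 + 2 U}$)
$f{\left(h \right)} = - \frac{h^{2}}{6} + \frac{188 h}{3}$ ($f{\left(h \right)} = - \frac{\left(h^{2} - 378 h\right) + \left(h + h\right)}{6} = - \frac{\left(h^{2} - 378 h\right) + 2 h}{6} = - \frac{h^{2} - 376 h}{6} = - \frac{h^{2}}{6} + \frac{188 h}{3}$)
$G{\left(674 \right)} - f{\left(n{\left(w \right)} \right)} = -227 - \frac{\sqrt{2 + 2 \cdot 26} \left(376 - \sqrt{2 + 2 \cdot 26}\right)}{6} = -227 - \frac{\sqrt{2 + 52} \left(376 - \sqrt{2 + 52}\right)}{6} = -227 - \frac{\sqrt{54} \left(376 - \sqrt{54}\right)}{6} = -227 - \frac{3 \sqrt{6} \left(376 - 3 \sqrt{6}\right)}{6} = -227 - \frac{\sqrt{6} \left(376 - 3 \sqrt{6}\right)}{2}$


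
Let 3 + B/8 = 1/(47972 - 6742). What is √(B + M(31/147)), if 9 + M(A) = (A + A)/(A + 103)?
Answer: I*√806956190992384790/156385390 ≈ 5.7442*I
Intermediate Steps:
B = -494756/20615 (B = -24 + 8/(47972 - 6742) = -24 + 8/41230 = -24 + 8*(1/41230) = -24 + 4/20615 = -494756/20615 ≈ -24.000)
M(A) = -9 + 2*A/(103 + A) (M(A) = -9 + (A + A)/(A + 103) = -9 + (2*A)/(103 + A) = -9 + 2*A/(103 + A))
√(B + M(31/147)) = √(-494756/20615 + (-927 - 217/147)/(103 + 31/147)) = √(-494756/20615 + (-927 - 217/147)/(103 + 31*(1/147))) = √(-494756/20615 + (-927 - 7*31/147)/(103 + 31/147)) = √(-494756/20615 + (-927 - 31/21)/(15172/147)) = √(-494756/20615 + (147/15172)*(-19498/21)) = √(-494756/20615 - 68243/7586) = √(-5160048461/156385390) = I*√806956190992384790/156385390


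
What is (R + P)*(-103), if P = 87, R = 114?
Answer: -20703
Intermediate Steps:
(R + P)*(-103) = (114 + 87)*(-103) = 201*(-103) = -20703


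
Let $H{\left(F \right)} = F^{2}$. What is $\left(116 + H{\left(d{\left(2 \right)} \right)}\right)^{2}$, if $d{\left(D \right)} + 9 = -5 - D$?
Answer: $138384$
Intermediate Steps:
$d{\left(D \right)} = -14 - D$ ($d{\left(D \right)} = -9 - \left(5 + D\right) = -14 - D$)
$\left(116 + H{\left(d{\left(2 \right)} \right)}\right)^{2} = \left(116 + \left(-14 - 2\right)^{2}\right)^{2} = \left(116 + \left(-16\right)^{2}\right)^{2} = \left(116 + 256\right)^{2} = 372^{2} = 138384$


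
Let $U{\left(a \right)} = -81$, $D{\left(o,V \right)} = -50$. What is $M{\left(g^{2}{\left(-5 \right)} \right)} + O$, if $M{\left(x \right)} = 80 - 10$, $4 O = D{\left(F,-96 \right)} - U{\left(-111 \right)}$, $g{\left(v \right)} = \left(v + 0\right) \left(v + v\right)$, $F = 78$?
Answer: $\frac{311}{4} \approx 77.75$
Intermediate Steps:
$g{\left(v \right)} = 2 v^{2}$ ($g{\left(v \right)} = v 2 v = 2 v^{2}$)
$O = \frac{31}{4}$ ($O = \frac{-50 - -81}{4} = \frac{-50 + 81}{4} = \frac{1}{4} \cdot 31 = \frac{31}{4} \approx 7.75$)
$M{\left(x \right)} = 70$
$M{\left(g^{2}{\left(-5 \right)} \right)} + O = 70 + \frac{31}{4} = \frac{311}{4}$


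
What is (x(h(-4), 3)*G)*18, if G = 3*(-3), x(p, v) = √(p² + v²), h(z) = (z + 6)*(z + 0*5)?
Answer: -162*√73 ≈ -1384.1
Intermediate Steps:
h(z) = z*(6 + z) (h(z) = (6 + z)*(z + 0) = (6 + z)*z = z*(6 + z))
G = -9
(x(h(-4), 3)*G)*18 = (√((-4*(6 - 4))² + 3²)*(-9))*18 = (√((-4*2)² + 9)*(-9))*18 = (√((-8)² + 9)*(-9))*18 = (√(64 + 9)*(-9))*18 = (√73*(-9))*18 = -9*√73*18 = -162*√73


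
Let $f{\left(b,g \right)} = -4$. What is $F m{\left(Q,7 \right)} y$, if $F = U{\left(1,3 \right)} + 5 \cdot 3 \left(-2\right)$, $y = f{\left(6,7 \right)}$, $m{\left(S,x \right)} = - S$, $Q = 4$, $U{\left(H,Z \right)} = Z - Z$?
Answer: $-480$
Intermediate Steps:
$U{\left(H,Z \right)} = 0$
$y = -4$
$F = -30$ ($F = 0 + 5 \cdot 3 \left(-2\right) = 0 + 15 \left(-2\right) = 0 - 30 = -30$)
$F m{\left(Q,7 \right)} y = - 30 \left(\left(-1\right) 4\right) \left(-4\right) = \left(-30\right) \left(-4\right) \left(-4\right) = 120 \left(-4\right) = -480$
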